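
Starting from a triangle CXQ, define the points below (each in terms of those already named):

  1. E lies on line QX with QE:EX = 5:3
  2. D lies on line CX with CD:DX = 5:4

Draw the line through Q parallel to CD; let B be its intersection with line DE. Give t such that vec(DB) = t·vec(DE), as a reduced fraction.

Assign C = (0, 0), X = (1, 0), Q = (0, 1) — the answer is frame-independent, so this choice is without loss of generality.
1. E lies on line QX with QE:EX = 5:3 ⇒ E = (5/8, 3/8)
2. D lies on line CX with CD:DX = 5:4 ⇒ D = (5/9, 0)
through Q parallel to CD: direction (5/9, 0); meets DE at B = (20/27, 1)
B = D + t·(E−D) with t = 8/3

t = 8/3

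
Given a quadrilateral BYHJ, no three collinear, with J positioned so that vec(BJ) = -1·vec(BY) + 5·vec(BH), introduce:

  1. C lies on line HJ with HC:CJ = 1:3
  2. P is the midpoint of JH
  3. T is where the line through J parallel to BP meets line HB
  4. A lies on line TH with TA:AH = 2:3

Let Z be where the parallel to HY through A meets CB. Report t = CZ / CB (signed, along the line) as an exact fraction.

t = 39/35

Set B = (0, 0), Y = (1, 0), H = (0, 1), J = (-1, 5); any affine frame gives the same invariant.
1. C lies on line HJ with HC:CJ = 1:3 ⇒ C = (-1/4, 2)
2. P is the midpoint of JH ⇒ P = (-1/2, 3)
3. T is where the line through J parallel to BP meets line HB ⇒ T = (0, -1)
4. A lies on line TH with TA:AH = 2:3 ⇒ A = (0, -1/5)
through A parallel to HY: direction (1, -1); meets CB at Z = (1/35, -8/35)
Z = C + t·(B−C) with t = 39/35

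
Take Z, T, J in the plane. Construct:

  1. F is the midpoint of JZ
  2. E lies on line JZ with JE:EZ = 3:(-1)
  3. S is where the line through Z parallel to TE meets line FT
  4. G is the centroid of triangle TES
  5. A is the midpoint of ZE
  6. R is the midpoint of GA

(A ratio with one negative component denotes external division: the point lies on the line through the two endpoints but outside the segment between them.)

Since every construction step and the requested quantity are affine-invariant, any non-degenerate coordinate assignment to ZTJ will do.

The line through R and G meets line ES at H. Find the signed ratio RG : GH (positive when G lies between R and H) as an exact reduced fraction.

Set Z = (0, 0), T = (1, 0), J = (0, 1); any affine frame gives the same invariant.
1. F is the midpoint of JZ ⇒ F = (0, 1/2)
2. E lies on line JZ with JE:EZ = 3:(-1) ⇒ E = (0, -1/2)
3. S is where the line through Z parallel to TE meets line FT ⇒ S = (1/2, 1/4)
4. G is the centroid of triangle TES ⇒ G = (1/2, -1/12)
5. A is the midpoint of ZE ⇒ A = (0, -1/4)
6. R is the midpoint of GA ⇒ R = (1/4, -1/6)
line RG meets ES at H = (3/14, -5/28)
G = R + t·(H−R) with t = -7, so RG:GH = -7:8

RG:GH = -7/8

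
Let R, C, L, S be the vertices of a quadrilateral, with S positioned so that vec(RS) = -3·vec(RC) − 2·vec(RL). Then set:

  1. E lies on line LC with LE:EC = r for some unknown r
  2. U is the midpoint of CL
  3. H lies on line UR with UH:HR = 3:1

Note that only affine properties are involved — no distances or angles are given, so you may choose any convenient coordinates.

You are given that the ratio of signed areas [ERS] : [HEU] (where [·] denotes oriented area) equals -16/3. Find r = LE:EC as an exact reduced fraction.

Assign R = (0, 0), C = (1, 0), L = (0, 1), S = (-3, -2) — the answer is frame-independent, so this choice is without loss of generality.
1. With LE:EC = r, write λ = r/(r+1) so E = L + λ·(C−L); E is affine-linear in λ
2. U is the midpoint of CL ⇒ U = (1/2, 1/2)
3. H lies on line UR with UH:HR = 3:1 ⇒ H = (1/8, 1/8)
Every point depending on E is an affine combination of E and λ-independent points, so each such coordinate is linear in λ; the λ² term in each signed area is a multiple of (C−L)×(C−L) = 0, so 2·[ERS] and 2·[HEU] are each linear in λ. Evaluating at λ=0 and λ=1:
  2·[ERS] = 5·λ − 3,   2·[HEU] = 3/4·λ − 3/8
So [ERS]:[HEU] = (5·λ − 3) / (3/4·λ − 3/8). Setting this equal to -16/3:
  5·λ − 3 = -16/3·(3/4·λ − 3/8)  ⇒  λ = 5/9
Then r = λ/(1−λ) = (5/9)/(4/9) = 5/4. Check: with r = 5/4, E = (5/9, 4/9) and [ERS]:[HEU] = -16/3 as required.

r = 5/4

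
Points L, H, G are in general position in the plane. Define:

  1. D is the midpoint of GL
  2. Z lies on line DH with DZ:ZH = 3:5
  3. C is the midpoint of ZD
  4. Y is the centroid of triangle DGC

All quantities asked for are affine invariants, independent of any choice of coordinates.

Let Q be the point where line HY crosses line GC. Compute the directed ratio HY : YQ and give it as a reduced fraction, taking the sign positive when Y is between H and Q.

HY:YQ = -14

Work in coordinates with L = (0, 0), H = (1, 0), G = (0, 1).
1. D is the midpoint of GL ⇒ D = (0, 1/2)
2. Z lies on line DH with DZ:ZH = 3:5 ⇒ Z = (3/8, 5/16)
3. C is the midpoint of ZD ⇒ C = (3/16, 13/32)
4. Y is the centroid of triangle DGC ⇒ Y = (1/16, 61/96)
line HY meets GC at Q = (29/224, 793/1344)
Y = H + t·(Q−H) with t = 14/13, so HY:YQ = 14/13:-1/13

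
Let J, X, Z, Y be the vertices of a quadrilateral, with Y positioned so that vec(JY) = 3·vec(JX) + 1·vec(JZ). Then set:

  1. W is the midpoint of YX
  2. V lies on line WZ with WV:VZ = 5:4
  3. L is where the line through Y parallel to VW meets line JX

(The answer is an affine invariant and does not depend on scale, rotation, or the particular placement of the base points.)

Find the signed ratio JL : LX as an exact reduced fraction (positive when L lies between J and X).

JL:LX = -7/6

Choose coordinates J = (0, 0), X = (1, 0), Z = (0, 1), Y = (3, 1).
1. W is the midpoint of YX ⇒ W = (2, 1/2)
2. V lies on line WZ with WV:VZ = 5:4 ⇒ V = (8/9, 7/9)
3. L is where the line through Y parallel to VW meets line JX ⇒ L = (7, 0)
L = J + t·(X−J) with t = 7, so JL:LX = t:(1−t) = 7:-6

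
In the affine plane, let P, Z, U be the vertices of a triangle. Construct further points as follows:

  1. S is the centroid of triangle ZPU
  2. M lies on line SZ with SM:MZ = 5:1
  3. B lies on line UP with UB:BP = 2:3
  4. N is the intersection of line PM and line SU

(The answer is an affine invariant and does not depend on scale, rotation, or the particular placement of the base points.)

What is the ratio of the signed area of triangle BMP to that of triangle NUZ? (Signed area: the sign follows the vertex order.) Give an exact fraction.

[BMP]:[NUZ] = 11/10

Work in coordinates with P = (0, 0), Z = (1, 0), U = (0, 1).
1. S is the centroid of triangle ZPU ⇒ S = (1/3, 1/3)
2. M lies on line SZ with SM:MZ = 5:1 ⇒ M = (8/9, 1/18)
3. B lies on line UP with UB:BP = 2:3 ⇒ B = (0, 3/5)
4. N is the intersection of line PM and line SU ⇒ N = (16/33, 1/33)
2·[BMP] = -8/15, 2·[NUZ] = -16/33
[BMP]:[NUZ] = -8/15:-16/33 = 11/10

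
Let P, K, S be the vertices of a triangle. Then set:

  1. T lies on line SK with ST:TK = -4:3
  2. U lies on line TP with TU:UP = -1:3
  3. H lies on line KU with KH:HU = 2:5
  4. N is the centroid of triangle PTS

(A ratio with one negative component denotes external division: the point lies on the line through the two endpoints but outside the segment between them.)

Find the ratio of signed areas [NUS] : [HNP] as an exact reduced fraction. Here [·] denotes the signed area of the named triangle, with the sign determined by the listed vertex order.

Set P = (0, 0), K = (1, 0), S = (0, 1); any affine frame gives the same invariant.
1. T lies on line SK with ST:TK = -4:3 ⇒ T = (4, -3)
2. U lies on line TP with TU:UP = -1:3 ⇒ U = (6, -9/2)
3. H lies on line KU with KH:HU = 2:5 ⇒ H = (17/7, -9/7)
4. N is the centroid of triangle PTS ⇒ N = (4/3, -2/3)
2·[NUS] = 8/3, 2·[HNP] = 2/21
[NUS]:[HNP] = 8/3:2/21 = 28

[NUS]:[HNP] = 28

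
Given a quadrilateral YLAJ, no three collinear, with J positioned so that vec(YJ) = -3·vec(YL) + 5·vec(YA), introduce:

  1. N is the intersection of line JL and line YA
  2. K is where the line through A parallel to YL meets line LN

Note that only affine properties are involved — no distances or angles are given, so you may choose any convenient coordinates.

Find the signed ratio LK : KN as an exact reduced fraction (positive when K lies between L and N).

Choose coordinates Y = (0, 0), L = (1, 0), A = (0, 1), J = (-3, 5).
1. N is the intersection of line JL and line YA ⇒ N = (0, 5/4)
2. K is where the line through A parallel to YL meets line LN ⇒ K = (1/5, 1)
K = L + t·(N−L) with t = 4/5, so LK:KN = t:(1−t) = 4/5:1/5

LK:KN = 4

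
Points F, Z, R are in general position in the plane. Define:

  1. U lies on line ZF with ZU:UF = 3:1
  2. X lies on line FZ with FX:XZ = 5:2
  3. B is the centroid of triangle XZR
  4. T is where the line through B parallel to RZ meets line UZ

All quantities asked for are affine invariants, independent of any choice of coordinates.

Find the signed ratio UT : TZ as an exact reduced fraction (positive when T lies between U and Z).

UT:TZ = 55/8

Work in coordinates with F = (0, 0), Z = (1, 0), R = (0, 1).
1. U lies on line ZF with ZU:UF = 3:1 ⇒ U = (1/4, 0)
2. X lies on line FZ with FX:XZ = 5:2 ⇒ X = (5/7, 0)
3. B is the centroid of triangle XZR ⇒ B = (4/7, 1/3)
4. T is where the line through B parallel to RZ meets line UZ ⇒ T = (19/21, 0)
T = U + t·(Z−U) with t = 55/63, so UT:TZ = t:(1−t) = 55/63:8/63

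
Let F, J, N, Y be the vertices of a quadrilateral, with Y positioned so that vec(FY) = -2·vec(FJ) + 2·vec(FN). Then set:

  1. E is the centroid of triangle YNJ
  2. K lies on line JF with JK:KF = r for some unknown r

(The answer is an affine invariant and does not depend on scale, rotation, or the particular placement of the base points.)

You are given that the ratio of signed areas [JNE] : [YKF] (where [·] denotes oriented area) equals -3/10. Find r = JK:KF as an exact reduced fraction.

r = 4/5

Choose coordinates F = (0, 0), J = (1, 0), N = (0, 1), Y = (-2, 2).
1. E is the centroid of triangle YNJ ⇒ E = (-1/3, 1)
2. With JK:KF = r, write λ = r/(r+1) so K = J + λ·(F−J); K is affine-linear in λ
Every point depending on K is an affine combination of K and λ-independent points, so each such coordinate is linear in λ; the λ² term in each signed area is a multiple of (F−J)×(F−J) = 0, so 2·[JNE] and 2·[YKF] are each linear in λ. Evaluating at λ=0 and λ=1:
  2·[JNE] = 1/3,   2·[YKF] = 2·λ − 2
So [JNE]:[YKF] = (1/3) / (2·λ − 2). Setting this equal to -3/10:
  1/3 = -3/10·(2·λ − 2)  ⇒  λ = 4/9
Then r = λ/(1−λ) = (4/9)/(5/9) = 4/5. Check: with r = 4/5, K = (5/9, 0) and [JNE]:[YKF] = -3/10 as required.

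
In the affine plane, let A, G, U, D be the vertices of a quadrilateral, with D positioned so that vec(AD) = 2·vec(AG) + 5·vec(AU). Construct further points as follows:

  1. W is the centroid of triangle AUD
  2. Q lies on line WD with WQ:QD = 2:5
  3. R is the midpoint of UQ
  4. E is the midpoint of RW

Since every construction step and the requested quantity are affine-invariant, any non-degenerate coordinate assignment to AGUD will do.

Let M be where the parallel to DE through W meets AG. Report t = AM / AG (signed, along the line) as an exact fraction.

Set A = (0, 0), G = (1, 0), U = (0, 1), D = (2, 5); any affine frame gives the same invariant.
1. W is the centroid of triangle AUD ⇒ W = (2/3, 2)
2. Q lies on line WD with WQ:QD = 2:5 ⇒ Q = (22/21, 20/7)
3. R is the midpoint of UQ ⇒ R = (11/21, 27/14)
4. E is the midpoint of RW ⇒ E = (25/42, 55/28)
through W parallel to DE: direction (-59/42, -85/28); meets AG at M = (-22/85, 0)
M = A + t·(G−A) with t = -22/85

t = -22/85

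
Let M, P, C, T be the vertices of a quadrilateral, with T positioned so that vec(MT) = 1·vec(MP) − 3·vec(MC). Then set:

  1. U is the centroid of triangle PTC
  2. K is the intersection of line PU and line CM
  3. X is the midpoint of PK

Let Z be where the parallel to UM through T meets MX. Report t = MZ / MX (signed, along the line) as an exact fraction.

t = 4

Set M = (0, 0), P = (1, 0), C = (0, 1), T = (1, -3); any affine frame gives the same invariant.
1. U is the centroid of triangle PTC ⇒ U = (2/3, -2/3)
2. K is the intersection of line PU and line CM ⇒ K = (0, -2)
3. X is the midpoint of PK ⇒ X = (1/2, -1)
through T parallel to UM: direction (-2/3, 2/3); meets MX at Z = (2, -4)
Z = M + t·(X−M) with t = 4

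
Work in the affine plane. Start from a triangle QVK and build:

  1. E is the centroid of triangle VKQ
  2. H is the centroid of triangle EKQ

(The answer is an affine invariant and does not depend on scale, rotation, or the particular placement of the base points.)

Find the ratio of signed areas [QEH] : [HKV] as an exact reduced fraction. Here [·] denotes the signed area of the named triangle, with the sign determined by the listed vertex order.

Choose coordinates Q = (0, 0), V = (1, 0), K = (0, 1).
1. E is the centroid of triangle VKQ ⇒ E = (1/3, 1/3)
2. H is the centroid of triangle EKQ ⇒ H = (1/9, 4/9)
2·[QEH] = 1/9, 2·[HKV] = -4/9
[QEH]:[HKV] = 1/9:-4/9 = -1/4

[QEH]:[HKV] = -1/4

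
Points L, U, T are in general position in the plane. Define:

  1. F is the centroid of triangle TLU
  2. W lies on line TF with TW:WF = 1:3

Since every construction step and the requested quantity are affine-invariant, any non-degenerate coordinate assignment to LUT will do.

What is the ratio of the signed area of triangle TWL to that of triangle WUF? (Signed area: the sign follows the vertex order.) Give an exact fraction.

Set L = (0, 0), U = (1, 0), T = (0, 1); any affine frame gives the same invariant.
1. F is the centroid of triangle TLU ⇒ F = (1/3, 1/3)
2. W lies on line TF with TW:WF = 1:3 ⇒ W = (1/12, 5/6)
2·[TWL] = -1/12, 2·[WUF] = -1/4
[TWL]:[WUF] = -1/12:-1/4 = 1/3

[TWL]:[WUF] = 1/3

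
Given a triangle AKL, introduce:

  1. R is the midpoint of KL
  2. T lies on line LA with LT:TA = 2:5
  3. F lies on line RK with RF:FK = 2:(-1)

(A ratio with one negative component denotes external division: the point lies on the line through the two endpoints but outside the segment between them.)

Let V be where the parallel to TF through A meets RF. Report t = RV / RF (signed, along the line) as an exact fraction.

Work in coordinates with A = (0, 0), K = (1, 0), L = (0, 1).
1. R is the midpoint of KL ⇒ R = (1/2, 1/2)
2. T lies on line LA with LT:TA = 2:5 ⇒ T = (0, 5/7)
3. F lies on line RK with RF:FK = 2:(-1) ⇒ F = (3/2, -1/2)
through A parallel to TF: direction (3/2, -17/14); meets RF at V = (21/4, -17/4)
V = R + t·(F−R) with t = 19/4

t = 19/4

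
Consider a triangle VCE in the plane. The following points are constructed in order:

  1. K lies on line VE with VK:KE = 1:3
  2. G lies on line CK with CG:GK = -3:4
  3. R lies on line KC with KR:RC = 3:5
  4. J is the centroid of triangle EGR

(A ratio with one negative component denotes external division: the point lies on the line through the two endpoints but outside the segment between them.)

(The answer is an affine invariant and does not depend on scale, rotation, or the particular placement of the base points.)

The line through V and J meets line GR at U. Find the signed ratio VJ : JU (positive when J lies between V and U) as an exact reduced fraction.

VJ:JU = -2

Choose coordinates V = (0, 0), C = (1, 0), E = (0, 1).
1. K lies on line VE with VK:KE = 1:3 ⇒ K = (0, 1/4)
2. G lies on line CK with CG:GK = -3:4 ⇒ G = (4, -3/4)
3. R lies on line KC with KR:RC = 3:5 ⇒ R = (3/8, 5/32)
4. J is the centroid of triangle EGR ⇒ J = (35/24, 13/96)
line VJ meets GR at U = (35/48, 13/192)
J = V + t·(U−V) with t = 2, so VJ:JU = 2:-1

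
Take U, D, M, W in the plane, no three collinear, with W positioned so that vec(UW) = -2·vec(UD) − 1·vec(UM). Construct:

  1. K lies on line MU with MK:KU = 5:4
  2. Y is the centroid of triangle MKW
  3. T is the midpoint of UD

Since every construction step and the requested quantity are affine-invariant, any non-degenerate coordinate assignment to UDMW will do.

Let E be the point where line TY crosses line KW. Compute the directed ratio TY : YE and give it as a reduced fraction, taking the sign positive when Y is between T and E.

Set U = (0, 0), D = (1, 0), M = (0, 1), W = (-2, -1); any affine frame gives the same invariant.
1. K lies on line MU with MK:KU = 5:4 ⇒ K = (0, 4/9)
2. Y is the centroid of triangle MKW ⇒ Y = (-2/3, 4/27)
3. T is the midpoint of UD ⇒ T = (1/2, 0)
line TY meets KW at E = (-48/107, 116/963)
Y = T + t·(E−T) with t = 107/87, so TY:YE = 107/87:-20/87

TY:YE = -107/20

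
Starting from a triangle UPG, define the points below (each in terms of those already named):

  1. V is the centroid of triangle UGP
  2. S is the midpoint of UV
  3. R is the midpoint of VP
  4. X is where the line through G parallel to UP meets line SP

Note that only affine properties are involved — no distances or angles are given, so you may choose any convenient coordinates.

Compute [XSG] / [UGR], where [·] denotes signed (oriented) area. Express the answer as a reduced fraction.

[XSG]:[UGR] = -5

Work in coordinates with U = (0, 0), P = (1, 0), G = (0, 1).
1. V is the centroid of triangle UGP ⇒ V = (1/3, 1/3)
2. S is the midpoint of UV ⇒ S = (1/6, 1/6)
3. R is the midpoint of VP ⇒ R = (2/3, 1/6)
4. X is where the line through G parallel to UP meets line SP ⇒ X = (-4, 1)
2·[XSG] = 10/3, 2·[UGR] = -2/3
[XSG]:[UGR] = 10/3:-2/3 = -5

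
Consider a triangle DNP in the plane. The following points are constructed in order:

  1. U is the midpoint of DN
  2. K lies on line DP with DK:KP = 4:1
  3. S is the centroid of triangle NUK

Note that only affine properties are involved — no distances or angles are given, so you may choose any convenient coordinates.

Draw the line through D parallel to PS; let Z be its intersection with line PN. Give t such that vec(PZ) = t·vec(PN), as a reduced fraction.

Work in coordinates with D = (0, 0), N = (1, 0), P = (0, 1).
1. U is the midpoint of DN ⇒ U = (1/2, 0)
2. K lies on line DP with DK:KP = 4:1 ⇒ K = (0, 4/5)
3. S is the centroid of triangle NUK ⇒ S = (1/2, 4/15)
through D parallel to PS: direction (1/2, -11/15); meets PN at Z = (-15/7, 22/7)
Z = P + t·(N−P) with t = -15/7

t = -15/7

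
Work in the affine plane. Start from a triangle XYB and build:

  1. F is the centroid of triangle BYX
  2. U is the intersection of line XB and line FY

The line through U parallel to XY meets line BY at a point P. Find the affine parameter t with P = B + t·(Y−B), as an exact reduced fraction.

t = 1/2

Set X = (0, 0), Y = (1, 0), B = (0, 1); any affine frame gives the same invariant.
1. F is the centroid of triangle BYX ⇒ F = (1/3, 1/3)
2. U is the intersection of line XB and line FY ⇒ U = (0, 1/2)
through U parallel to XY: direction (1, 0); meets BY at P = (1/2, 1/2)
P = B + t·(Y−B) with t = 1/2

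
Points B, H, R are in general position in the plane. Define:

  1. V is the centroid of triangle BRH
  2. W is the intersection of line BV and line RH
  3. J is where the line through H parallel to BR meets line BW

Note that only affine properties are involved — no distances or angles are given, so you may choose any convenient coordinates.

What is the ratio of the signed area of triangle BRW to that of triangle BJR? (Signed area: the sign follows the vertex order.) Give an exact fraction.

Assign B = (0, 0), H = (1, 0), R = (0, 1) — the answer is frame-independent, so this choice is without loss of generality.
1. V is the centroid of triangle BRH ⇒ V = (1/3, 1/3)
2. W is the intersection of line BV and line RH ⇒ W = (1/2, 1/2)
3. J is where the line through H parallel to BR meets line BW ⇒ J = (1, 1)
2·[BRW] = -1/2, 2·[BJR] = 1
[BRW]:[BJR] = -1/2:1 = -1/2

[BRW]:[BJR] = -1/2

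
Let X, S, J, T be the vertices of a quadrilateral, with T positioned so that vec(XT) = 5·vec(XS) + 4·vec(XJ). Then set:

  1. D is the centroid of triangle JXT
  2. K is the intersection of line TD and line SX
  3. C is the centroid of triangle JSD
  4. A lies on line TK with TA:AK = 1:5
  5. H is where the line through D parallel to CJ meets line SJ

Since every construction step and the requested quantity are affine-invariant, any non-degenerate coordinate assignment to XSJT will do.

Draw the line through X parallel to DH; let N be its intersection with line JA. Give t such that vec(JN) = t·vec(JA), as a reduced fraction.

t = -56/159

Choose coordinates X = (0, 0), S = (1, 0), J = (0, 1), T = (5, 4).
1. D is the centroid of triangle JXT ⇒ D = (5/3, 5/3)
2. K is the intersection of line TD and line SX ⇒ K = (-5/7, 0)
3. C is the centroid of triangle JSD ⇒ C = (8/9, 8/9)
4. A lies on line TK with TA:AK = 1:5 ⇒ A = (85/21, 10/3)
5. H is where the line through D parallel to CJ meets line SJ ⇒ H = (-1, 2)
through X parallel to DH: direction (-8/3, 1/3); meets JA at N = (-680/477, 85/477)
N = J + t·(A−J) with t = -56/159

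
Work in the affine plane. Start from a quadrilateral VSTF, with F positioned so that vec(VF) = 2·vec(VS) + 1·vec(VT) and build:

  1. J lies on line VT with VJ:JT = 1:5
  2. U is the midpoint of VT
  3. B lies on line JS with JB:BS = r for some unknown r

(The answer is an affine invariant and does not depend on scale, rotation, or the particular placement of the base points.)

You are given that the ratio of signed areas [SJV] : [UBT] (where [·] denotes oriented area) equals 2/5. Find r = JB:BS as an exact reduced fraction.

r = 5

Choose coordinates V = (0, 0), S = (1, 0), T = (0, 1), F = (2, 1).
1. J lies on line VT with VJ:JT = 1:5 ⇒ J = (0, 1/6)
2. U is the midpoint of VT ⇒ U = (0, 1/2)
3. With JB:BS = r, write λ = r/(r+1) so B = J + λ·(S−J); B is affine-linear in λ
Every point depending on B is an affine combination of B and λ-independent points, so each such coordinate is linear in λ; the λ² term in each signed area is a multiple of (S−J)×(S−J) = 0, so 2·[SJV] and 2·[UBT] are each linear in λ. Evaluating at λ=0 and λ=1:
  2·[SJV] = 1/6,   2·[UBT] = 1/2·λ
So [SJV]:[UBT] = (1/6) / (1/2·λ). Setting this equal to 2/5:
  1/6 = 2/5·(1/2·λ)  ⇒  λ = 5/6
Then r = λ/(1−λ) = (5/6)/(1/6) = 5. Check: with r = 5, B = (5/6, 1/36) and [SJV]:[UBT] = 2/5 as required.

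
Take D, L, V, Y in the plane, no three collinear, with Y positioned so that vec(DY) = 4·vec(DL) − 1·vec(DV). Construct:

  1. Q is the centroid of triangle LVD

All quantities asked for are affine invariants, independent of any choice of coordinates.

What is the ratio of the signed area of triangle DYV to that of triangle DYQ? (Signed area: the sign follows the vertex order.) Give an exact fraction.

[DYV]:[DYQ] = 12/5

Choose coordinates D = (0, 0), L = (1, 0), V = (0, 1), Y = (4, -1).
1. Q is the centroid of triangle LVD ⇒ Q = (1/3, 1/3)
2·[DYV] = 4, 2·[DYQ] = 5/3
[DYV]:[DYQ] = 4:5/3 = 12/5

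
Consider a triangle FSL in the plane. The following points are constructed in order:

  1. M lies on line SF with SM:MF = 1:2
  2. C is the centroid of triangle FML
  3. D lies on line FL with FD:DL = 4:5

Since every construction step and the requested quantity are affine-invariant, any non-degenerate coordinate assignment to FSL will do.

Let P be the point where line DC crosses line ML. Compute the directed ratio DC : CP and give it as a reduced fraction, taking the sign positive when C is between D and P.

DC:CP = 2/3

Set F = (0, 0), S = (1, 0), L = (0, 1); any affine frame gives the same invariant.
1. M lies on line SF with SM:MF = 1:2 ⇒ M = (2/3, 0)
2. C is the centroid of triangle FML ⇒ C = (2/9, 1/3)
3. D lies on line FL with FD:DL = 4:5 ⇒ D = (0, 4/9)
line DC meets ML at P = (5/9, 1/6)
C = D + t·(P−D) with t = 2/5, so DC:CP = 2/5:3/5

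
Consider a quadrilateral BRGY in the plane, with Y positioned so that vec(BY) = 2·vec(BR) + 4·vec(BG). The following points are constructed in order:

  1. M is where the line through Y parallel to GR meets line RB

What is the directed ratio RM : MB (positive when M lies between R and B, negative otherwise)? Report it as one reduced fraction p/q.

RM:MB = -5/6

Assign B = (0, 0), R = (1, 0), G = (0, 1), Y = (2, 4) — the answer is frame-independent, so this choice is without loss of generality.
1. M is where the line through Y parallel to GR meets line RB ⇒ M = (6, 0)
M = R + t·(B−R) with t = -5, so RM:MB = t:(1−t) = -5:6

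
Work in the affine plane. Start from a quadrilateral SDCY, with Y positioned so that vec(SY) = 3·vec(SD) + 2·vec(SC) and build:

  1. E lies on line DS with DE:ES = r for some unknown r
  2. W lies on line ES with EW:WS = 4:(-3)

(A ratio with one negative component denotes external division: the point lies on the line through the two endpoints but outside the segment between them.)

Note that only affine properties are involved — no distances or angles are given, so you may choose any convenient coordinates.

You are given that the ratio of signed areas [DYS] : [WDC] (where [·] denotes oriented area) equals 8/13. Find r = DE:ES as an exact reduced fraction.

Set S = (0, 0), D = (1, 0), C = (0, 1), Y = (3, 2); any affine frame gives the same invariant.
1. With DE:ES = r, write λ = r/(r+1) so E = D + λ·(S−D); E is affine-linear in λ
2. W lies on line ES with EW:WS = 4:(-3) ⇒ W is an affine combination of earlier points and hence also affine-linear in λ
Every point depending on E is an affine combination of E and λ-independent points, so each such coordinate is linear in λ; the λ² term in each signed area is a multiple of (S−D)×(S−D) = 0, so 2·[DYS] and 2·[WDC] are each linear in λ. Evaluating at λ=0 and λ=1:
  2·[DYS] = 2,   2·[WDC] = -3·λ + 4
So [DYS]:[WDC] = (2) / (-3·λ + 4). Setting this equal to 8/13:
  2 = 8/13·(-3·λ + 4)  ⇒  λ = 1/4
Then r = λ/(1−λ) = (1/4)/(3/4) = 1/3. Check: with r = 1/3, E = (3/4, 0) and [DYS]:[WDC] = 8/13 as required.

r = 1/3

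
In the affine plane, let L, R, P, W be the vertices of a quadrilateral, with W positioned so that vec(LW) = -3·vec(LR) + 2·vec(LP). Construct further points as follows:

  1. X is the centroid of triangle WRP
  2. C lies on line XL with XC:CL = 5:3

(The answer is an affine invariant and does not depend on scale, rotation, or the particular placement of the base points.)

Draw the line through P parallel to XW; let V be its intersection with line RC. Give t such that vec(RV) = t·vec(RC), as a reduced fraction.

t = -32/9

Work in coordinates with L = (0, 0), R = (1, 0), P = (0, 1), W = (-3, 2).
1. X is the centroid of triangle WRP ⇒ X = (-2/3, 1)
2. C lies on line XL with XC:CL = 5:3 ⇒ C = (-1/4, 3/8)
through P parallel to XW: direction (-7/3, 1); meets RC at V = (49/9, -4/3)
V = R + t·(C−R) with t = -32/9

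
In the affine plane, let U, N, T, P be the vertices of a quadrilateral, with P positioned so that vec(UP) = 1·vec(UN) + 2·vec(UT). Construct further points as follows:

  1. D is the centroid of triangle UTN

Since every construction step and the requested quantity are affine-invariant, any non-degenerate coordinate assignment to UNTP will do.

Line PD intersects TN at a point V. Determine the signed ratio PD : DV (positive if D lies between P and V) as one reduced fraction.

PD:DV = -7

Assign U = (0, 0), N = (1, 0), T = (0, 1), P = (1, 2) — the answer is frame-independent, so this choice is without loss of generality.
1. D is the centroid of triangle UTN ⇒ D = (1/3, 1/3)
line PD meets TN at V = (3/7, 4/7)
D = P + t·(V−P) with t = 7/6, so PD:DV = 7/6:-1/6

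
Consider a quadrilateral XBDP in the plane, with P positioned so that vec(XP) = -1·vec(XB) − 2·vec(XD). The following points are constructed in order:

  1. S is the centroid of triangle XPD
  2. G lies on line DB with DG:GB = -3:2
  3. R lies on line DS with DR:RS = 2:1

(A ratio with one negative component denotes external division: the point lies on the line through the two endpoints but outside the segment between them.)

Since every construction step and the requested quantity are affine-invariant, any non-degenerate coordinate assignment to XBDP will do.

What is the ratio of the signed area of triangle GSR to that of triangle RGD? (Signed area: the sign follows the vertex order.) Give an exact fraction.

[GSR]:[RGD] = -1/2

Set X = (0, 0), B = (1, 0), D = (0, 1), P = (-1, -2); any affine frame gives the same invariant.
1. S is the centroid of triangle XPD ⇒ S = (-1/3, -1/3)
2. G lies on line DB with DG:GB = -3:2 ⇒ G = (3, -2)
3. R lies on line DS with DR:RS = 2:1 ⇒ R = (-2/9, 1/9)
2·[GSR] = -5/3, 2·[RGD] = 10/3
[GSR]:[RGD] = -5/3:10/3 = -1/2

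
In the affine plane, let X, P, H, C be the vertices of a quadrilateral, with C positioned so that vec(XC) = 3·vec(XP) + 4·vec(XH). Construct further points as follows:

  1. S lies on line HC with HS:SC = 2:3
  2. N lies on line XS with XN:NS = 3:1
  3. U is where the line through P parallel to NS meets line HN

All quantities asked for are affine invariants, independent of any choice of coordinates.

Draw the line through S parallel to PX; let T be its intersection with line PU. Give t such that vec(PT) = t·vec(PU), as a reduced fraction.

t = 24/31

Set X = (0, 0), P = (1, 0), H = (0, 1), C = (3, 4); any affine frame gives the same invariant.
1. S lies on line HC with HS:SC = 2:3 ⇒ S = (6/5, 11/5)
2. N lies on line XS with XN:NS = 3:1 ⇒ N = (9/10, 33/20)
3. U is where the line through P parallel to NS meets line HN ⇒ U = (51/20, 341/120)
through S parallel to PX: direction (-1, 0); meets PU at T = (11/5, 11/5)
T = P + t·(U−P) with t = 24/31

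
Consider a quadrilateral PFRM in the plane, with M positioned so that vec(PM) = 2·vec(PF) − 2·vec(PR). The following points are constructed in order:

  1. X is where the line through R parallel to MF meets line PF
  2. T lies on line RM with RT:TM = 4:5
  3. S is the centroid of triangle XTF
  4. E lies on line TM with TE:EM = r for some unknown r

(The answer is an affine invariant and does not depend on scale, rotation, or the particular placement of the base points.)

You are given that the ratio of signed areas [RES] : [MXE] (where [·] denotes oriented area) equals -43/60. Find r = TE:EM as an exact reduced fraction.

Assign P = (0, 0), F = (1, 0), R = (0, 1), M = (2, -2) — the answer is frame-independent, so this choice is without loss of generality.
1. X is where the line through R parallel to MF meets line PF ⇒ X = (1/2, 0)
2. T lies on line RM with RT:TM = 4:5 ⇒ T = (8/9, -1/3)
3. S is the centroid of triangle XTF ⇒ S = (43/54, -1/9)
4. With TE:EM = r, write λ = r/(r+1) so E = T + λ·(M−T); E is affine-linear in λ
Every point depending on E is an affine combination of E and λ-independent points, so each such coordinate is linear in λ; the λ² term in each signed area is a multiple of (M−T)×(M−T) = 0, so 2·[RES] and 2·[MXE] are each linear in λ. Evaluating at λ=0 and λ=1:
  2·[RES] = 5/54·λ + 2/27,   2·[MXE] = 5/18·λ − 5/18
So [RES]:[MXE] = (5/54·λ + 2/27) / (5/18·λ − 5/18). Setting this equal to -43/60:
  5/54·λ + 2/27 = -43/60·(5/18·λ − 5/18)  ⇒  λ = 3/7
Then r = λ/(1−λ) = (3/7)/(4/7) = 3/4. Check: with r = 3/4, E = (86/63, -22/21) and [RES]:[MXE] = -43/60 as required.

r = 3/4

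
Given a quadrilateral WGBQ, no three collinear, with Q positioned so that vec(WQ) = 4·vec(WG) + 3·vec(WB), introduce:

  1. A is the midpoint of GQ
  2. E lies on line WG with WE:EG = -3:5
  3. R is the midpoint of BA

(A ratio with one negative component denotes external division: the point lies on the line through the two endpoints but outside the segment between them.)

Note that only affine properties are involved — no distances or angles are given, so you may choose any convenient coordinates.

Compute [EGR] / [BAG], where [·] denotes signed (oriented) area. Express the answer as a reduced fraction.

Choose coordinates W = (0, 0), G = (1, 0), B = (0, 1), Q = (4, 3).
1. A is the midpoint of GQ ⇒ A = (5/2, 3/2)
2. E lies on line WG with WE:EG = -3:5 ⇒ E = (-3/2, 0)
3. R is the midpoint of BA ⇒ R = (5/4, 5/4)
2·[EGR] = 25/8, 2·[BAG] = -3
[EGR]:[BAG] = 25/8:-3 = -25/24

[EGR]:[BAG] = -25/24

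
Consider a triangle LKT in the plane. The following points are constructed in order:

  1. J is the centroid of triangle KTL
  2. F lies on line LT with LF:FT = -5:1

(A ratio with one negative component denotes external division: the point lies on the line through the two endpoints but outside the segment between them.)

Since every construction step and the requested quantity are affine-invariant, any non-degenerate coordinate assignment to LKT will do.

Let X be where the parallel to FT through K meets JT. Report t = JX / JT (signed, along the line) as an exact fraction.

Assign L = (0, 0), K = (1, 0), T = (0, 1) — the answer is frame-independent, so this choice is without loss of generality.
1. J is the centroid of triangle KTL ⇒ J = (1/3, 1/3)
2. F lies on line LT with LF:FT = -5:1 ⇒ F = (0, 5/4)
through K parallel to FT: direction (0, -1/4); meets JT at X = (1, -1)
X = J + t·(T−J) with t = -2

t = -2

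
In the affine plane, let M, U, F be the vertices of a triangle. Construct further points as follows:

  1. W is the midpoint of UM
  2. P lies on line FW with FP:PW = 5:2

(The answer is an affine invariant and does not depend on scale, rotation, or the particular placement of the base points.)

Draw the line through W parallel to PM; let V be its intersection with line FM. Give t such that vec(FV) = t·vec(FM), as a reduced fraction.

t = 7/5

Choose coordinates M = (0, 0), U = (1, 0), F = (0, 1).
1. W is the midpoint of UM ⇒ W = (1/2, 0)
2. P lies on line FW with FP:PW = 5:2 ⇒ P = (5/14, 2/7)
through W parallel to PM: direction (-5/14, -2/7); meets FM at V = (0, -2/5)
V = F + t·(M−F) with t = 7/5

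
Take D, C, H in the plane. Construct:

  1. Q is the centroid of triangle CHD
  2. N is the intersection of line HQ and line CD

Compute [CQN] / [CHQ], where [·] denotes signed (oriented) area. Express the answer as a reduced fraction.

[CQN]:[CHQ] = 1/2

Set D = (0, 0), C = (1, 0), H = (0, 1); any affine frame gives the same invariant.
1. Q is the centroid of triangle CHD ⇒ Q = (1/3, 1/3)
2. N is the intersection of line HQ and line CD ⇒ N = (1/2, 0)
2·[CQN] = 1/6, 2·[CHQ] = 1/3
[CQN]:[CHQ] = 1/6:1/3 = 1/2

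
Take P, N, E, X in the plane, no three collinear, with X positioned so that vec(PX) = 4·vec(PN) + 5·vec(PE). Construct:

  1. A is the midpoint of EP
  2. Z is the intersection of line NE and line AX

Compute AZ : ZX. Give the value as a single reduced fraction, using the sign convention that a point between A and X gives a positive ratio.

AZ:ZX = 1/16

Choose coordinates P = (0, 0), N = (1, 0), E = (0, 1), X = (4, 5).
1. A is the midpoint of EP ⇒ A = (0, 1/2)
2. Z is the intersection of line NE and line AX ⇒ Z = (4/17, 13/17)
Z = A + t·(X−A) with t = 1/17, so AZ:ZX = t:(1−t) = 1/17:16/17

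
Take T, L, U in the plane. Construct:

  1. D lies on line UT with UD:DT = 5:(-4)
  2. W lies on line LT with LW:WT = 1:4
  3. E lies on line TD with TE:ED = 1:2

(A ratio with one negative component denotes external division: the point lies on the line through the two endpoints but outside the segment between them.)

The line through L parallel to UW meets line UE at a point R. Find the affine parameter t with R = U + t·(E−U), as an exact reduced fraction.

Work in coordinates with T = (0, 0), L = (1, 0), U = (0, 1).
1. D lies on line UT with UD:DT = 5:(-4) ⇒ D = (0, -4)
2. W lies on line LT with LW:WT = 1:4 ⇒ W = (4/5, 0)
3. E lies on line TD with TE:ED = 1:2 ⇒ E = (0, -4/3)
through L parallel to UW: direction (4/5, -1); meets UE at R = (0, 5/4)
R = U + t·(E−U) with t = -3/28

t = -3/28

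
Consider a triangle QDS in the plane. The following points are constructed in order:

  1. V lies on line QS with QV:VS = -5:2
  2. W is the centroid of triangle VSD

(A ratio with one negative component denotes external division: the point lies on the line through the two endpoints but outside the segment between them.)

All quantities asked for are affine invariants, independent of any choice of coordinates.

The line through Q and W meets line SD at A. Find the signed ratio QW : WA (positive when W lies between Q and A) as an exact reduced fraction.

Work in coordinates with Q = (0, 0), D = (1, 0), S = (0, 1).
1. V lies on line QS with QV:VS = -5:2 ⇒ V = (0, 5/3)
2. W is the centroid of triangle VSD ⇒ W = (1/3, 8/9)
line QW meets SD at A = (3/11, 8/11)
W = Q + t·(A−Q) with t = 11/9, so QW:WA = 11/9:-2/9

QW:WA = -11/2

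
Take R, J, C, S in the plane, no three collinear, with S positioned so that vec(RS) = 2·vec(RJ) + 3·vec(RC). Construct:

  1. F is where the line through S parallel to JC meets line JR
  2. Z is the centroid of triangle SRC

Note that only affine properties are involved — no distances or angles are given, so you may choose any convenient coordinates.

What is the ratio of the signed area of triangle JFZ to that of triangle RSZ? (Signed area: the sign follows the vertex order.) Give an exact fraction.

[JFZ]:[RSZ] = 8

Assign R = (0, 0), J = (1, 0), C = (0, 1), S = (2, 3) — the answer is frame-independent, so this choice is without loss of generality.
1. F is where the line through S parallel to JC meets line JR ⇒ F = (5, 0)
2. Z is the centroid of triangle SRC ⇒ Z = (2/3, 4/3)
2·[JFZ] = 16/3, 2·[RSZ] = 2/3
[JFZ]:[RSZ] = 16/3:2/3 = 8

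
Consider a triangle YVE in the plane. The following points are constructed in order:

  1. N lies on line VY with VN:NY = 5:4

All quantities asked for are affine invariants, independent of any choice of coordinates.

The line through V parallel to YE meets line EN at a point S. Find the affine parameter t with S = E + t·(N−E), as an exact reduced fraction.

t = 9/4

Set Y = (0, 0), V = (1, 0), E = (0, 1); any affine frame gives the same invariant.
1. N lies on line VY with VN:NY = 5:4 ⇒ N = (4/9, 0)
through V parallel to YE: direction (0, 1); meets EN at S = (1, -5/4)
S = E + t·(N−E) with t = 9/4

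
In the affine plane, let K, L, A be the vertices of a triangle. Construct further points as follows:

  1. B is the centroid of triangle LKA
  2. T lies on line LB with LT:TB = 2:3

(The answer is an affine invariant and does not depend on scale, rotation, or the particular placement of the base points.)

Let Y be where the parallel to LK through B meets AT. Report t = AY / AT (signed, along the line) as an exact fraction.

Work in coordinates with K = (0, 0), L = (1, 0), A = (0, 1).
1. B is the centroid of triangle LKA ⇒ B = (1/3, 1/3)
2. T lies on line LB with LT:TB = 2:3 ⇒ T = (11/15, 2/15)
through B parallel to LK: direction (-1, 0); meets AT at Y = (22/39, 1/3)
Y = A + t·(T−A) with t = 10/13

t = 10/13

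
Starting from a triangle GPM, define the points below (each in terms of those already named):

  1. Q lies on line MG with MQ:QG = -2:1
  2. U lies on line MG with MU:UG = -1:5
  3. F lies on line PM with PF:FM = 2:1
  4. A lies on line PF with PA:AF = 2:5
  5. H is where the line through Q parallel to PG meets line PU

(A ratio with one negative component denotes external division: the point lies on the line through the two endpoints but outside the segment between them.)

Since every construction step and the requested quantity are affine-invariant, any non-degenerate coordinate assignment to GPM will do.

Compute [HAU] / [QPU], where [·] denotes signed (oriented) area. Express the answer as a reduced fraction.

[HAU]:[QPU] = -4/105

Work in coordinates with G = (0, 0), P = (1, 0), M = (0, 1).
1. Q lies on line MG with MQ:QG = -2:1 ⇒ Q = (0, -1)
2. U lies on line MG with MU:UG = -1:5 ⇒ U = (0, 5/4)
3. F lies on line PM with PF:FM = 2:1 ⇒ F = (1/3, 2/3)
4. A lies on line PF with PA:AF = 2:5 ⇒ A = (17/21, 4/21)
5. H is where the line through Q parallel to PG meets line PU ⇒ H = (9/5, -1)
2·[HAU] = -3/35, 2·[QPU] = 9/4
[HAU]:[QPU] = -3/35:9/4 = -4/105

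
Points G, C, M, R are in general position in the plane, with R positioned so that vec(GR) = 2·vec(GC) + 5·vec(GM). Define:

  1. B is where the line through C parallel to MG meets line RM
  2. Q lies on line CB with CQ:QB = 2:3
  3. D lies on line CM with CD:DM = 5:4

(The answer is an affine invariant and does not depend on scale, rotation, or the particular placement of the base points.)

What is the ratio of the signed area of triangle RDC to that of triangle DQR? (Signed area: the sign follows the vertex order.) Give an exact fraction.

Assign G = (0, 0), C = (1, 0), M = (0, 1), R = (2, 5) — the answer is frame-independent, so this choice is without loss of generality.
1. B is where the line through C parallel to MG meets line RM ⇒ B = (1, 3)
2. Q lies on line CB with CQ:QB = 2:3 ⇒ Q = (1, 6/5)
3. D lies on line CM with CD:DM = 5:4 ⇒ D = (4/9, 5/9)
2·[RDC] = 10/3, 2·[DQR] = 22/15
[RDC]:[DQR] = 10/3:22/15 = 25/11

[RDC]:[DQR] = 25/11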